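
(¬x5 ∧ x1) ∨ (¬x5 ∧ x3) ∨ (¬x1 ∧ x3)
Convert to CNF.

(¬x5 ∧ x1) ∨ (¬x5 ∧ x3) ∨ (¬x1 ∧ x3)
⇔ (¬x5 ∨ ¬x5 ∨ ¬x1) ∧ (¬x5 ∨ ¬x5 ∨ x3) ∧ (¬x5 ∨ x3 ∨ ¬x1) ∧ (¬x5 ∨ x3 ∨ x3) ∧ (x1 ∨ ¬x5 ∨ ¬x1) ∧ (x1 ∨ ¬x5 ∨ x3) ∧ (x1 ∨ x3 ∨ ¬x1) ∧ (x1 ∨ x3 ∨ x3)   [distribute ∨ over ∧]
⇔ (¬x5 ∨ ¬x1) ∧ (¬x5 ∨ x3) ∧ (x1 ∨ x3)   [simplify]

(¬x5 ∨ ¬x1) ∧ (¬x5 ∨ x3) ∧ (x1 ∨ x3)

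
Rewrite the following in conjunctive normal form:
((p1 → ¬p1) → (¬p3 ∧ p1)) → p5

¬p1 ∨ p5

((p1 → ¬p1) → (¬p3 ∧ p1)) → p5
⇔ ¬((p1 → ¬p1) → (¬p3 ∧ p1)) ∨ p5   [eliminate →]
⇔ ¬(¬(p1 → ¬p1) ∨ (¬p3 ∧ p1)) ∨ p5   [eliminate →]
⇔ ¬(¬(¬p1 ∨ ¬p1) ∨ (¬p3 ∧ p1)) ∨ p5   [eliminate →]
⇔ (¬¬(¬p1 ∨ ¬p1) ∧ ¬(¬p3 ∧ p1)) ∨ p5   [De Morgan]
⇔ ((¬p1 ∨ ¬p1) ∧ ¬(¬p3 ∧ p1)) ∨ p5   [double negation]
⇔ ((¬p1 ∨ ¬p1) ∧ (¬¬p3 ∨ ¬p1)) ∨ p5   [De Morgan]
⇔ ((¬p1 ∨ ¬p1) ∧ (p3 ∨ ¬p1)) ∨ p5   [double negation]
⇔ (¬p1 ∨ ¬p1 ∨ p5) ∧ (p3 ∨ ¬p1 ∨ p5)   [distribute ∨ over ∧]
⇔ ¬p1 ∨ p5   [simplify]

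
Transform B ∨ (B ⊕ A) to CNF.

B ∨ (B ⊕ A)
⇔ B ∨ ((B ∨ A) ∧ ¬(B ∧ A))
⇔ B ∨ ((B ∨ A) ∧ (¬B ∨ ¬A))
⇔ (B ∨ B ∨ A) ∧ (B ∨ ¬B ∨ ¬A)
⇔ B ∨ A

B ∨ A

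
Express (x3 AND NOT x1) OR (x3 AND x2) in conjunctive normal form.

(x3 AND NOT x1) OR (x3 AND x2)
≡ (x3 OR x3) AND (x3 OR x2) AND (NOT x1 OR x3) AND (NOT x1 OR x2)   [distribute OR over AND]
≡ x3 AND (NOT x1 OR x2)   [simplify]

x3 AND (NOT x1 OR x2)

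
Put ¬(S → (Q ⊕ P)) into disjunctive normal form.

(S ∧ ¬Q ∧ ¬P) ∨ (S ∧ P ∧ Q)

¬(S → (Q ⊕ P))
≡ ¬(¬S ∨ (Q ⊕ P))   (eliminate →)
≡ ¬(¬S ∨ (Q ∧ ¬P) ∨ (¬Q ∧ P))   (expand ⊕)
≡ ¬¬S ∧ ¬(Q ∧ ¬P) ∧ ¬(¬Q ∧ P)   (De Morgan)
≡ S ∧ ¬(Q ∧ ¬P) ∧ ¬(¬Q ∧ P)   (double negation)
≡ S ∧ (¬Q ∨ ¬¬P) ∧ ¬(¬Q ∧ P)   (De Morgan)
≡ S ∧ (¬Q ∨ P) ∧ ¬(¬Q ∧ P)   (double negation)
≡ S ∧ (¬Q ∨ P) ∧ (¬¬Q ∨ ¬P)   (De Morgan)
≡ S ∧ (¬Q ∨ P) ∧ (Q ∨ ¬P)   (double negation)
≡ (S ∧ ¬Q ∧ Q) ∨ (S ∧ ¬Q ∧ ¬P) ∨ (S ∧ P ∧ Q) ∨ (S ∧ P ∧ ¬P)   (distribute ∧ over ∨)
≡ (S ∧ ¬Q ∧ ¬P) ∨ (S ∧ P ∧ Q)   (simplify)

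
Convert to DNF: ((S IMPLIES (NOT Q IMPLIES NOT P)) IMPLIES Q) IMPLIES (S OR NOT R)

(NOT S AND NOT Q) OR (NOT P AND NOT Q) OR S OR NOT R

((S IMPLIES (NOT Q IMPLIES NOT P)) IMPLIES Q) IMPLIES (S OR NOT R)
≡ NOT ((S IMPLIES (NOT Q IMPLIES NOT P)) IMPLIES Q) OR S OR NOT R   [eliminate IMPLIES]
≡ NOT (NOT (S IMPLIES (NOT Q IMPLIES NOT P)) OR Q) OR S OR NOT R   [eliminate IMPLIES]
≡ NOT (NOT (NOT S OR (NOT Q IMPLIES NOT P)) OR Q) OR S OR NOT R   [eliminate IMPLIES]
≡ NOT (NOT (NOT S OR NOT NOT Q OR NOT P) OR Q) OR S OR NOT R   [eliminate IMPLIES]
≡ (NOT NOT (NOT S OR NOT NOT Q OR NOT P) AND NOT Q) OR S OR NOT R   [De Morgan]
≡ ((NOT S OR NOT NOT Q OR NOT P) AND NOT Q) OR S OR NOT R   [double negation]
≡ ((NOT S OR Q OR NOT P) AND NOT Q) OR S OR NOT R   [double negation]
≡ (NOT S AND NOT Q) OR (Q AND NOT Q) OR (NOT P AND NOT Q) OR S OR NOT R   [distribute AND over OR]
≡ (NOT S AND NOT Q) OR (NOT P AND NOT Q) OR S OR NOT R   [simplify]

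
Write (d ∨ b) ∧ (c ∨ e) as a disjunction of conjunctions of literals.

(d ∨ b) ∧ (c ∨ e)
≡ (d ∧ c) ∨ (d ∧ e) ∨ (b ∧ c) ∨ (b ∧ e)   [distribute ∧ over ∨]

(d ∧ c) ∨ (d ∧ e) ∨ (b ∧ c) ∨ (b ∧ e)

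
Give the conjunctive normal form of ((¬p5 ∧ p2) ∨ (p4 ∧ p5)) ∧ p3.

((¬p5 ∧ p2) ∨ (p4 ∧ p5)) ∧ p3
≡ (¬p5 ∨ p4) ∧ (¬p5 ∨ p5) ∧ (p2 ∨ p4) ∧ (p2 ∨ p5) ∧ p3   [distribute ∨ over ∧]
≡ (¬p5 ∨ p4) ∧ (p2 ∨ p4) ∧ (p2 ∨ p5) ∧ p3   [simplify]

(¬p5 ∨ p4) ∧ (p2 ∨ p4) ∧ (p2 ∨ p5) ∧ p3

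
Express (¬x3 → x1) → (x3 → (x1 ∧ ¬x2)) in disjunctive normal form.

(¬x3 → x1) → (x3 → (x1 ∧ ¬x2))
⇔ ¬(¬x3 → x1) ∨ (x3 → (x1 ∧ ¬x2))   [eliminate →]
⇔ ¬(¬¬x3 ∨ x1) ∨ (x3 → (x1 ∧ ¬x2))   [eliminate →]
⇔ ¬(¬¬x3 ∨ x1) ∨ ¬x3 ∨ (x1 ∧ ¬x2)   [eliminate →]
⇔ (¬¬¬x3 ∧ ¬x1) ∨ ¬x3 ∨ (x1 ∧ ¬x2)   [De Morgan]
⇔ (¬x3 ∧ ¬x1) ∨ ¬x3 ∨ (x1 ∧ ¬x2)   [double negation]
⇔ ¬x3 ∨ (x1 ∧ ¬x2)   [simplify]

¬x3 ∨ (x1 ∧ ¬x2)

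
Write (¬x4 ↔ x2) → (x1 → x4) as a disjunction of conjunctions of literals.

(¬x4 ↔ x2) → (x1 → x4)
≡ ¬(¬x4 ↔ x2) ∨ (x1 → x4)   [eliminate →]
≡ ¬((¬x4 → x2) ∧ (x2 → ¬x4)) ∨ (x1 → x4)   [eliminate ↔]
≡ ¬((¬¬x4 ∨ x2) ∧ (x2 → ¬x4)) ∨ (x1 → x4)   [eliminate →]
≡ ¬((¬¬x4 ∨ x2) ∧ (¬x2 ∨ ¬x4)) ∨ (x1 → x4)   [eliminate →]
≡ ¬((¬¬x4 ∨ x2) ∧ (¬x2 ∨ ¬x4)) ∨ ¬x1 ∨ x4   [eliminate →]
≡ ¬(¬¬x4 ∨ x2) ∨ ¬(¬x2 ∨ ¬x4) ∨ ¬x1 ∨ x4   [De Morgan]
≡ (¬¬¬x4 ∧ ¬x2) ∨ ¬(¬x2 ∨ ¬x4) ∨ ¬x1 ∨ x4   [De Morgan]
≡ (¬x4 ∧ ¬x2) ∨ ¬(¬x2 ∨ ¬x4) ∨ ¬x1 ∨ x4   [double negation]
≡ (¬x4 ∧ ¬x2) ∨ (¬¬x2 ∧ ¬¬x4) ∨ ¬x1 ∨ x4   [De Morgan]
≡ (¬x4 ∧ ¬x2) ∨ (x2 ∧ ¬¬x4) ∨ ¬x1 ∨ x4   [double negation]
≡ (¬x4 ∧ ¬x2) ∨ (x2 ∧ x4) ∨ ¬x1 ∨ x4   [double negation]
≡ (¬x4 ∧ ¬x2) ∨ ¬x1 ∨ x4   [simplify]

(¬x4 ∧ ¬x2) ∨ ¬x1 ∨ x4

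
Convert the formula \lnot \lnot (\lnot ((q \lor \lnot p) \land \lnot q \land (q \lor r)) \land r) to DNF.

\lnot \lnot (\lnot ((q \lor \lnot p) \land \lnot q \land (q \lor r)) \land r)
= \lnot ((q \lor \lnot p) \land \lnot q \land (q \lor r)) \land r   [double negation]
= (\lnot (q \lor \lnot p) \lor \lnot \lnot q \lor \lnot (q \lor r)) \land r   [De Morgan]
= ((\lnot q \land \lnot \lnot p) \lor \lnot \lnot q \lor \lnot (q \lor r)) \land r   [De Morgan]
= ((\lnot q \land p) \lor \lnot \lnot q \lor \lnot (q \lor r)) \land r   [double negation]
= ((\lnot q \land p) \lor q \lor \lnot (q \lor r)) \land r   [double negation]
= ((\lnot q \land p) \lor q \lor (\lnot q \land \lnot r)) \land r   [De Morgan]
= (\lnot q \land p \land r) \lor (q \land r) \lor (\lnot q \land \lnot r \land r)   [distribute \land over \lor]
= (\lnot q \land p \land r) \lor (q \land r)   [simplify]

(\lnot q \land p \land r) \lor (q \land r)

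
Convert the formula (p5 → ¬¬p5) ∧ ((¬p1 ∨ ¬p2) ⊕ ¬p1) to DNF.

(¬p5 ∧ ¬p2 ∧ p1) ∨ (p5 ∧ ¬p2 ∧ p1)

(p5 → ¬¬p5) ∧ ((¬p1 ∨ ¬p2) ⊕ ¬p1)
≡ (¬p5 ∨ ¬¬p5) ∧ ((¬p1 ∨ ¬p2) ⊕ ¬p1)   [eliminate →]
≡ (¬p5 ∨ ¬¬p5) ∧ (((¬p1 ∨ ¬p2) ∧ ¬¬p1) ∨ (¬(¬p1 ∨ ¬p2) ∧ ¬p1))   [expand ⊕]
≡ (¬p5 ∨ p5) ∧ (((¬p1 ∨ ¬p2) ∧ ¬¬p1) ∨ (¬(¬p1 ∨ ¬p2) ∧ ¬p1))   [double negation]
≡ (¬p5 ∨ p5) ∧ (((¬p1 ∨ ¬p2) ∧ p1) ∨ (¬(¬p1 ∨ ¬p2) ∧ ¬p1))   [double negation]
≡ (¬p5 ∨ p5) ∧ (((¬p1 ∨ ¬p2) ∧ p1) ∨ (¬¬p1 ∧ ¬¬p2 ∧ ¬p1))   [De Morgan]
≡ (¬p5 ∨ p5) ∧ (((¬p1 ∨ ¬p2) ∧ p1) ∨ (p1 ∧ ¬¬p2 ∧ ¬p1))   [double negation]
≡ (¬p5 ∨ p5) ∧ (((¬p1 ∨ ¬p2) ∧ p1) ∨ (p1 ∧ p2 ∧ ¬p1))   [double negation]
≡ (¬p5 ∧ ¬p1 ∧ p1) ∨ (¬p5 ∧ ¬p2 ∧ p1) ∨ (¬p5 ∧ p1 ∧ p2 ∧ ¬p1) ∨ (p5 ∧ ¬p1 ∧ p1) ∨ (p5 ∧ ¬p2 ∧ p1) ∨ (p5 ∧ p1 ∧ p2 ∧ ¬p1)   [distribute ∧ over ∨]
≡ (¬p5 ∧ ¬p2 ∧ p1) ∨ (p5 ∧ ¬p2 ∧ p1)   [simplify]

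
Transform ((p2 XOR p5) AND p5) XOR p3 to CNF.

((p2 XOR p5) AND p5) XOR p3
⇔ (((p2 XOR p5) AND p5) OR p3) AND NOT ((p2 XOR p5) AND p5 AND p3)   [expand XOR]
⇔ (((p2 OR p5) AND NOT (p2 AND p5) AND p5) OR p3) AND NOT ((p2 XOR p5) AND p5 AND p3)   [expand XOR]
⇔ (((p2 OR p5) AND NOT (p2 AND p5) AND p5) OR p3) AND NOT ((p2 OR p5) AND NOT (p2 AND p5) AND p5 AND p3)   [expand XOR]
⇔ (((p2 OR p5) AND (NOT p2 OR NOT p5) AND p5) OR p3) AND NOT ((p2 OR p5) AND NOT (p2 AND p5) AND p5 AND p3)   [De Morgan]
⇔ (((p2 OR p5) AND (NOT p2 OR NOT p5) AND p5) OR p3) AND (NOT (p2 OR p5) OR NOT NOT (p2 AND p5) OR NOT p5 OR NOT p3)   [De Morgan]
⇔ (((p2 OR p5) AND (NOT p2 OR NOT p5) AND p5) OR p3) AND ((NOT p2 AND NOT p5) OR NOT NOT (p2 AND p5) OR NOT p5 OR NOT p3)   [De Morgan]
⇔ (((p2 OR p5) AND (NOT p2 OR NOT p5) AND p5) OR p3) AND ((NOT p2 AND NOT p5) OR (p2 AND p5) OR NOT p5 OR NOT p3)   [double negation]
⇔ (p2 OR p5 OR p3) AND (NOT p2 OR NOT p5 OR p3) AND (p5 OR p3) AND (NOT p2 OR p2 OR NOT p5 OR NOT p3) AND (NOT p2 OR p5 OR NOT p5 OR NOT p3) AND (NOT p5 OR p2 OR NOT p5 OR NOT p3) AND (NOT p5 OR p5 OR NOT p5 OR NOT p3)   [distribute OR over AND]
⇔ (NOT p2 OR NOT p5 OR p3) AND (p5 OR p3) AND (NOT p5 OR p2 OR NOT p3)   [simplify]

(NOT p2 OR NOT p5 OR p3) AND (p5 OR p3) AND (NOT p5 OR p2 OR NOT p3)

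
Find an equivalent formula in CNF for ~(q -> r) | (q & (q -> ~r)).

~(q -> r) | (q & (q -> ~r))
≡ ~(~q | r) | (q & (q -> ~r))   — eliminate ->
≡ ~(~q | r) | (q & (~q | ~r))   — eliminate ->
≡ (~~q & ~r) | (q & (~q | ~r))   — De Morgan
≡ (q & ~r) | (q & (~q | ~r))   — double negation
≡ (q | q) & (q | ~q | ~r) & (~r | q) & (~r | ~q | ~r)   — distribute | over &
≡ q & (~r | ~q)   — simplify

q & (~r | ~q)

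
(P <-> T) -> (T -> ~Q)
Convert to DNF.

(T & ~P) | ~T | ~Q

(P <-> T) -> (T -> ~Q)
≡ ~(P <-> T) | (T -> ~Q)   (eliminate ->)
≡ ~((P -> T) & (T -> P)) | (T -> ~Q)   (eliminate <->)
≡ ~((~P | T) & (T -> P)) | (T -> ~Q)   (eliminate ->)
≡ ~((~P | T) & (~T | P)) | (T -> ~Q)   (eliminate ->)
≡ ~((~P | T) & (~T | P)) | ~T | ~Q   (eliminate ->)
≡ ~(~P | T) | ~(~T | P) | ~T | ~Q   (De Morgan)
≡ (~~P & ~T) | ~(~T | P) | ~T | ~Q   (De Morgan)
≡ (P & ~T) | ~(~T | P) | ~T | ~Q   (double negation)
≡ (P & ~T) | (~~T & ~P) | ~T | ~Q   (De Morgan)
≡ (P & ~T) | (T & ~P) | ~T | ~Q   (double negation)
≡ (T & ~P) | ~T | ~Q   (simplify)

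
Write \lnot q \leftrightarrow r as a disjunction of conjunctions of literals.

\lnot q \leftrightarrow r
≡ (\lnot q \to r) \land (r \to \lnot q)   — eliminate \leftrightarrow
≡ (\lnot \lnot q \lor r) \land (r \to \lnot q)   — eliminate \to
≡ (\lnot \lnot q \lor r) \land (\lnot r \lor \lnot q)   — eliminate \to
≡ (q \lor r) \land (\lnot r \lor \lnot q)   — double negation
≡ (q \land \lnot r) \lor (q \land \lnot q) \lor (r \land \lnot r) \lor (r \land \lnot q)   — distribute \land over \lor
≡ (q \land \lnot r) \lor (r \land \lnot q)   — simplify

(q \land \lnot r) \lor (r \land \lnot q)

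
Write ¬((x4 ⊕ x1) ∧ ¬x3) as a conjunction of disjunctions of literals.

(¬x4 ∨ x1 ∨ x3) ∧ (¬x1 ∨ x4 ∨ x3)

¬((x4 ⊕ x1) ∧ ¬x3)
= ¬((x4 ∨ x1) ∧ ¬(x4 ∧ x1) ∧ ¬x3)   — expand ⊕
= ¬(x4 ∨ x1) ∨ ¬¬(x4 ∧ x1) ∨ ¬¬x3   — De Morgan
= (¬x4 ∧ ¬x1) ∨ ¬¬(x4 ∧ x1) ∨ ¬¬x3   — De Morgan
= (¬x4 ∧ ¬x1) ∨ (x4 ∧ x1) ∨ ¬¬x3   — double negation
= (¬x4 ∧ ¬x1) ∨ (x4 ∧ x1) ∨ x3   — double negation
= (¬x4 ∨ x4 ∨ x3) ∧ (¬x4 ∨ x1 ∨ x3) ∧ (¬x1 ∨ x4 ∨ x3) ∧ (¬x1 ∨ x1 ∨ x3)   — distribute ∨ over ∧
= (¬x4 ∨ x1 ∨ x3) ∧ (¬x1 ∨ x4 ∨ x3)   — simplify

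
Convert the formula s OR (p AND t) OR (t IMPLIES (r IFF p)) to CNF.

s OR p OR NOT t OR NOT r

s OR (p AND t) OR (t IMPLIES (r IFF p))
≡ s OR (p AND t) OR NOT t OR (r IFF p)   [eliminate IMPLIES]
≡ s OR (p AND t) OR NOT t OR ((r IMPLIES p) AND (p IMPLIES r))   [eliminate IFF]
≡ s OR (p AND t) OR NOT t OR ((NOT r OR p) AND (p IMPLIES r))   [eliminate IMPLIES]
≡ s OR (p AND t) OR NOT t OR ((NOT r OR p) AND (NOT p OR r))   [eliminate IMPLIES]
≡ (s OR p OR NOT t OR NOT r OR p) AND (s OR p OR NOT t OR NOT p OR r) AND (s OR t OR NOT t OR NOT r OR p) AND (s OR t OR NOT t OR NOT p OR r)   [distribute OR over AND]
≡ s OR p OR NOT t OR NOT r   [simplify]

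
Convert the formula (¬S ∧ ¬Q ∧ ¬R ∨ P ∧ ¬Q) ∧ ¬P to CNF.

(¬S ∧ ¬Q ∧ ¬R ∨ P ∧ ¬Q) ∧ ¬P
≡ (¬S ∨ P) ∧ (¬S ∨ ¬Q) ∧ (¬Q ∨ P) ∧ (¬Q ∨ ¬Q) ∧ (¬R ∨ P) ∧ (¬R ∨ ¬Q) ∧ ¬P   [distribute ∨ over ∧]
≡ (¬S ∨ P) ∧ ¬Q ∧ (¬R ∨ P) ∧ ¬P   [simplify]

(¬S ∨ P) ∧ ¬Q ∧ (¬R ∨ P) ∧ ¬P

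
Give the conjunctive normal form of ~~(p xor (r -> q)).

(p | ~r | q) & (~p | r) & (~p | ~q)

~~(p xor (r -> q))
≡ ~~((p | (r -> q)) & ~(p & (r -> q)))
≡ ~~((p | ~r | q) & ~(p & (r -> q)))
≡ ~~((p | ~r | q) & ~(p & (~r | q)))
≡ (p | ~r | q) & ~(p & (~r | q))
≡ (p | ~r | q) & (~p | ~(~r | q))
≡ (p | ~r | q) & (~p | (~~r & ~q))
≡ (p | ~r | q) & (~p | (r & ~q))
≡ (p | ~r | q) & (~p | r) & (~p | ~q)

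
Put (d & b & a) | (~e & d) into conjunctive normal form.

d & (b | ~e) & (a | ~e)

(d & b & a) | (~e & d)
≡ (d | ~e) & (d | d) & (b | ~e) & (b | d) & (a | ~e) & (a | d)   (distribute | over &)
≡ d & (b | ~e) & (a | ~e)   (simplify)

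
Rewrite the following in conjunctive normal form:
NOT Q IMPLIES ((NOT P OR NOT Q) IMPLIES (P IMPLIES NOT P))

NOT Q IMPLIES ((NOT P OR NOT Q) IMPLIES (P IMPLIES NOT P))
≡ NOT NOT Q OR ((NOT P OR NOT Q) IMPLIES (P IMPLIES NOT P))   [eliminate IMPLIES]
≡ NOT NOT Q OR NOT (NOT P OR NOT Q) OR (P IMPLIES NOT P)   [eliminate IMPLIES]
≡ NOT NOT Q OR NOT (NOT P OR NOT Q) OR NOT P OR NOT P   [eliminate IMPLIES]
≡ Q OR NOT (NOT P OR NOT Q) OR NOT P OR NOT P   [double negation]
≡ Q OR (NOT NOT P AND NOT NOT Q) OR NOT P OR NOT P   [De Morgan]
≡ Q OR (P AND NOT NOT Q) OR NOT P OR NOT P   [double negation]
≡ Q OR (P AND Q) OR NOT P OR NOT P   [double negation]
≡ (Q OR P OR NOT P OR NOT P) AND (Q OR Q OR NOT P OR NOT P)   [distribute OR over AND]
≡ Q OR NOT P   [simplify]

Q OR NOT P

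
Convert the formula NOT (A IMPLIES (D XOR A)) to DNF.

NOT (A IMPLIES (D XOR A))
= NOT (NOT A OR (D XOR A))   (eliminate IMPLIES)
= NOT (NOT A OR (D AND NOT A) OR (NOT D AND A))   (expand XOR)
= NOT NOT A AND NOT (D AND NOT A) AND NOT (NOT D AND A)   (De Morgan)
= A AND NOT (D AND NOT A) AND NOT (NOT D AND A)   (double negation)
= A AND (NOT D OR NOT NOT A) AND NOT (NOT D AND A)   (De Morgan)
= A AND (NOT D OR A) AND NOT (NOT D AND A)   (double negation)
= A AND (NOT D OR A) AND (NOT NOT D OR NOT A)   (De Morgan)
= A AND (NOT D OR A) AND (D OR NOT A)   (double negation)
= (A AND NOT D AND D) OR (A AND NOT D AND NOT A) OR (A AND A AND D) OR (A AND A AND NOT A)   (distribute AND over OR)
= A AND D   (simplify)

A AND D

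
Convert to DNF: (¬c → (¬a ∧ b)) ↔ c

(¬c → (¬a ∧ b)) ↔ c
≡ ((¬c → (¬a ∧ b)) → c) ∧ (c → (¬c → (¬a ∧ b)))   — eliminate ↔
≡ (¬(¬c → (¬a ∧ b)) ∨ c) ∧ (c → (¬c → (¬a ∧ b)))   — eliminate →
≡ (¬(¬¬c ∨ (¬a ∧ b)) ∨ c) ∧ (c → (¬c → (¬a ∧ b)))   — eliminate →
≡ (¬(¬¬c ∨ (¬a ∧ b)) ∨ c) ∧ (¬c ∨ (¬c → (¬a ∧ b)))   — eliminate →
≡ (¬(¬¬c ∨ (¬a ∧ b)) ∨ c) ∧ (¬c ∨ ¬¬c ∨ (¬a ∧ b))   — eliminate →
≡ ((¬¬¬c ∧ ¬(¬a ∧ b)) ∨ c) ∧ (¬c ∨ ¬¬c ∨ (¬a ∧ b))   — De Morgan
≡ ((¬c ∧ ¬(¬a ∧ b)) ∨ c) ∧ (¬c ∨ ¬¬c ∨ (¬a ∧ b))   — double negation
≡ ((¬c ∧ (¬¬a ∨ ¬b)) ∨ c) ∧ (¬c ∨ ¬¬c ∨ (¬a ∧ b))   — De Morgan
≡ ((¬c ∧ (a ∨ ¬b)) ∨ c) ∧ (¬c ∨ ¬¬c ∨ (¬a ∧ b))   — double negation
≡ ((¬c ∧ (a ∨ ¬b)) ∨ c) ∧ (¬c ∨ c ∨ (¬a ∧ b))   — double negation
≡ (¬c ∧ a ∧ ¬c) ∨ (¬c ∧ a ∧ c) ∨ (¬c ∧ a ∧ ¬a ∧ b) ∨ (¬c ∧ ¬b ∧ ¬c) ∨ (¬c ∧ ¬b ∧ c) ∨ (¬c ∧ ¬b ∧ ¬a ∧ b) ∨ (c ∧ ¬c) ∨ (c ∧ c) ∨ (c ∧ ¬a ∧ b)   — distribute ∧ over ∨
≡ (¬c ∧ a) ∨ (¬c ∧ ¬b) ∨ c   — simplify

(¬c ∧ a) ∨ (¬c ∧ ¬b) ∨ c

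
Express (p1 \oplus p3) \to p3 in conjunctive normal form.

(p1 \oplus p3) \to p3
≡ \lnot (p1 \oplus p3) \lor p3   [eliminate \to]
≡ \lnot ((p1 \lor p3) \land \lnot (p1 \land p3)) \lor p3   [expand \oplus]
≡ \lnot (p1 \lor p3) \lor \lnot \lnot (p1 \land p3) \lor p3   [De Morgan]
≡ (\lnot p1 \land \lnot p3) \lor \lnot \lnot (p1 \land p3) \lor p3   [De Morgan]
≡ (\lnot p1 \land \lnot p3) \lor (p1 \land p3) \lor p3   [double negation]
≡ (\lnot p1 \lor p1 \lor p3) \land (\lnot p1 \lor p3 \lor p3) \land (\lnot p3 \lor p1 \lor p3) \land (\lnot p3 \lor p3 \lor p3)   [distribute \lor over \land]
≡ \lnot p1 \lor p3   [simplify]

\lnot p1 \lor p3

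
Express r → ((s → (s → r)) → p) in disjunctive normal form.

r → ((s → (s → r)) → p)
≡ ¬r ∨ ((s → (s → r)) → p)   (eliminate →)
≡ ¬r ∨ ¬(s → (s → r)) ∨ p   (eliminate →)
≡ ¬r ∨ ¬(¬s ∨ (s → r)) ∨ p   (eliminate →)
≡ ¬r ∨ ¬(¬s ∨ ¬s ∨ r) ∨ p   (eliminate →)
≡ ¬r ∨ (¬¬s ∧ ¬¬s ∧ ¬r) ∨ p   (De Morgan)
≡ ¬r ∨ (s ∧ ¬¬s ∧ ¬r) ∨ p   (double negation)
≡ ¬r ∨ (s ∧ s ∧ ¬r) ∨ p   (double negation)
≡ ¬r ∨ p   (simplify)

¬r ∨ p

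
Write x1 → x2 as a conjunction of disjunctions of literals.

¬x1 ∨ x2

x1 → x2
⇔ ¬x1 ∨ x2   — eliminate →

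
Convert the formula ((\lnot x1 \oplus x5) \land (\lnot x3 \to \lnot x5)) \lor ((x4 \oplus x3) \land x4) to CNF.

((\lnot x1 \oplus x5) \land (\lnot x3 \to \lnot x5)) \lor ((x4 \oplus x3) \land x4)
≡ ((\lnot x1 \lor x5) \land \lnot (\lnot x1 \land x5) \land (\lnot x3 \to \lnot x5)) \lor ((x4 \oplus x3) \land x4)   [expand \oplus]
≡ ((\lnot x1 \lor x5) \land \lnot (\lnot x1 \land x5) \land (\lnot \lnot x3 \lor \lnot x5)) \lor ((x4 \oplus x3) \land x4)   [eliminate \to]
≡ ((\lnot x1 \lor x5) \land \lnot (\lnot x1 \land x5) \land (\lnot \lnot x3 \lor \lnot x5)) \lor ((x4 \lor x3) \land \lnot (x4 \land x3) \land x4)   [expand \oplus]
≡ ((\lnot x1 \lor x5) \land (\lnot \lnot x1 \lor \lnot x5) \land (\lnot \lnot x3 \lor \lnot x5)) \lor ((x4 \lor x3) \land \lnot (x4 \land x3) \land x4)   [De Morgan]
≡ ((\lnot x1 \lor x5) \land (x1 \lor \lnot x5) \land (\lnot \lnot x3 \lor \lnot x5)) \lor ((x4 \lor x3) \land \lnot (x4 \land x3) \land x4)   [double negation]
≡ ((\lnot x1 \lor x5) \land (x1 \lor \lnot x5) \land (x3 \lor \lnot x5)) \lor ((x4 \lor x3) \land \lnot (x4 \land x3) \land x4)   [double negation]
≡ ((\lnot x1 \lor x5) \land (x1 \lor \lnot x5) \land (x3 \lor \lnot x5)) \lor ((x4 \lor x3) \land (\lnot x4 \lor \lnot x3) \land x4)   [De Morgan]
≡ (\lnot x1 \lor x5 \lor x4 \lor x3) \land (\lnot x1 \lor x5 \lor \lnot x4 \lor \lnot x3) \land (\lnot x1 \lor x5 \lor x4) \land (x1 \lor \lnot x5 \lor x4 \lor x3) \land (x1 \lor \lnot x5 \lor \lnot x4 \lor \lnot x3) \land (x1 \lor \lnot x5 \lor x4) \land (x3 \lor \lnot x5 \lor x4 \lor x3) \land (x3 \lor \lnot x5 \lor \lnot x4 \lor \lnot x3) \land (x3 \lor \lnot x5 \lor x4)   [distribute \lor over \land]
≡ (\lnot x1 \lor x5 \lor \lnot x4 \lor \lnot x3) \land (\lnot x1 \lor x5 \lor x4) \land (x1 \lor \lnot x5 \lor \lnot x4 \lor \lnot x3) \land (x1 \lor \lnot x5 \lor x4) \land (x3 \lor \lnot x5 \lor x4)   [simplify]

(\lnot x1 \lor x5 \lor \lnot x4 \lor \lnot x3) \land (\lnot x1 \lor x5 \lor x4) \land (x1 \lor \lnot x5 \lor \lnot x4 \lor \lnot x3) \land (x1 \lor \lnot x5 \lor x4) \land (x3 \lor \lnot x5 \lor x4)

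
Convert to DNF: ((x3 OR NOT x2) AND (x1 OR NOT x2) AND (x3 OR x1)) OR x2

(x3 AND x1) OR (x3 AND NOT x2) OR (NOT x2 AND x1) OR x2

((x3 OR NOT x2) AND (x1 OR NOT x2) AND (x3 OR x1)) OR x2
≡ (x3 AND x1 AND x3) OR (x3 AND x1 AND x1) OR (x3 AND NOT x2 AND x3) OR (x3 AND NOT x2 AND x1) OR (NOT x2 AND x1 AND x3) OR (NOT x2 AND x1 AND x1) OR (NOT x2 AND NOT x2 AND x3) OR (NOT x2 AND NOT x2 AND x1) OR x2   [distribute AND over OR]
≡ (x3 AND x1) OR (x3 AND NOT x2) OR (NOT x2 AND x1) OR x2   [simplify]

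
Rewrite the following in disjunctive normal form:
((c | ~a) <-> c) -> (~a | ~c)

~a | ~c

((c | ~a) <-> c) -> (~a | ~c)
= ~((c | ~a) <-> c) | ~a | ~c   (eliminate ->)
= ~(((c | ~a) -> c) & (c -> (c | ~a))) | ~a | ~c   (eliminate <->)
= ~((~(c | ~a) | c) & (c -> (c | ~a))) | ~a | ~c   (eliminate ->)
= ~((~(c | ~a) | c) & (~c | c | ~a)) | ~a | ~c   (eliminate ->)
= ~(~(c | ~a) | c) | ~(~c | c | ~a) | ~a | ~c   (De Morgan)
= (~~(c | ~a) & ~c) | ~(~c | c | ~a) | ~a | ~c   (De Morgan)
= ((c | ~a) & ~c) | ~(~c | c | ~a) | ~a | ~c   (double negation)
= ((c | ~a) & ~c) | (~~c & ~c & ~~a) | ~a | ~c   (De Morgan)
= ((c | ~a) & ~c) | (c & ~c & ~~a) | ~a | ~c   (double negation)
= ((c | ~a) & ~c) | (c & ~c & a) | ~a | ~c   (double negation)
= (c & ~c) | (~a & ~c) | (c & ~c & a) | ~a | ~c   (distribute & over |)
= ~a | ~c   (simplify)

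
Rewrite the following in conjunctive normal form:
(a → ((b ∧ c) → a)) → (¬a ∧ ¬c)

(a → ((b ∧ c) → a)) → (¬a ∧ ¬c)
= ¬(a → ((b ∧ c) → a)) ∨ (¬a ∧ ¬c)   — eliminate →
= ¬(¬a ∨ ((b ∧ c) → a)) ∨ (¬a ∧ ¬c)   — eliminate →
= ¬(¬a ∨ ¬(b ∧ c) ∨ a) ∨ (¬a ∧ ¬c)   — eliminate →
= (¬¬a ∧ ¬¬(b ∧ c) ∧ ¬a) ∨ (¬a ∧ ¬c)   — De Morgan
= (a ∧ ¬¬(b ∧ c) ∧ ¬a) ∨ (¬a ∧ ¬c)   — double negation
= (a ∧ b ∧ c ∧ ¬a) ∨ (¬a ∧ ¬c)   — double negation
= (a ∨ ¬a) ∧ (a ∨ ¬c) ∧ (b ∨ ¬a) ∧ (b ∨ ¬c) ∧ (c ∨ ¬a) ∧ (c ∨ ¬c) ∧ (¬a ∨ ¬a) ∧ (¬a ∨ ¬c)   — distribute ∨ over ∧
= (a ∨ ¬c) ∧ (b ∨ ¬c) ∧ ¬a   — simplify

(a ∨ ¬c) ∧ (b ∨ ¬c) ∧ ¬a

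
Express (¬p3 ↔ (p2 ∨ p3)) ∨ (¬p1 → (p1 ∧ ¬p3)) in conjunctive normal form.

(p3 ∨ p2 ∨ p1) ∧ (¬p3 ∨ p1)

(¬p3 ↔ (p2 ∨ p3)) ∨ (¬p1 → (p1 ∧ ¬p3))
≡ ((¬p3 → (p2 ∨ p3)) ∧ ((p2 ∨ p3) → ¬p3)) ∨ (¬p1 → (p1 ∧ ¬p3))   (eliminate ↔)
≡ ((¬¬p3 ∨ p2 ∨ p3) ∧ ((p2 ∨ p3) → ¬p3)) ∨ (¬p1 → (p1 ∧ ¬p3))   (eliminate →)
≡ ((¬¬p3 ∨ p2 ∨ p3) ∧ (¬(p2 ∨ p3) ∨ ¬p3)) ∨ (¬p1 → (p1 ∧ ¬p3))   (eliminate →)
≡ ((¬¬p3 ∨ p2 ∨ p3) ∧ (¬(p2 ∨ p3) ∨ ¬p3)) ∨ ¬¬p1 ∨ (p1 ∧ ¬p3)   (eliminate →)
≡ ((p3 ∨ p2 ∨ p3) ∧ (¬(p2 ∨ p3) ∨ ¬p3)) ∨ ¬¬p1 ∨ (p1 ∧ ¬p3)   (double negation)
≡ ((p3 ∨ p2 ∨ p3) ∧ ((¬p2 ∧ ¬p3) ∨ ¬p3)) ∨ ¬¬p1 ∨ (p1 ∧ ¬p3)   (De Morgan)
≡ ((p3 ∨ p2 ∨ p3) ∧ ((¬p2 ∧ ¬p3) ∨ ¬p3)) ∨ p1 ∨ (p1 ∧ ¬p3)   (double negation)
≡ (p3 ∨ p2 ∨ p3 ∨ p1 ∨ p1) ∧ (p3 ∨ p2 ∨ p3 ∨ p1 ∨ ¬p3) ∧ (¬p2 ∨ ¬p3 ∨ p1 ∨ p1) ∧ (¬p2 ∨ ¬p3 ∨ p1 ∨ ¬p3) ∧ (¬p3 ∨ ¬p3 ∨ p1 ∨ p1) ∧ (¬p3 ∨ ¬p3 ∨ p1 ∨ ¬p3)   (distribute ∨ over ∧)
≡ (p3 ∨ p2 ∨ p1) ∧ (¬p3 ∨ p1)   (simplify)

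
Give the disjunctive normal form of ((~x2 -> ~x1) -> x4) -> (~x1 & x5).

((~x2 -> ~x1) -> x4) -> (~x1 & x5)
≡ ~((~x2 -> ~x1) -> x4) | (~x1 & x5)
≡ ~(~(~x2 -> ~x1) | x4) | (~x1 & x5)
≡ ~(~(~~x2 | ~x1) | x4) | (~x1 & x5)
≡ (~~(~~x2 | ~x1) & ~x4) | (~x1 & x5)
≡ ((~~x2 | ~x1) & ~x4) | (~x1 & x5)
≡ ((x2 | ~x1) & ~x4) | (~x1 & x5)
≡ (x2 & ~x4) | (~x1 & ~x4) | (~x1 & x5)

(x2 & ~x4) | (~x1 & ~x4) | (~x1 & x5)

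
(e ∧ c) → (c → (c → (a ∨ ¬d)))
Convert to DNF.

(e ∧ c) → (c → (c → (a ∨ ¬d)))
⇔ ¬(e ∧ c) ∨ (c → (c → (a ∨ ¬d)))
⇔ ¬(e ∧ c) ∨ ¬c ∨ (c → (a ∨ ¬d))
⇔ ¬(e ∧ c) ∨ ¬c ∨ ¬c ∨ a ∨ ¬d
⇔ ¬e ∨ ¬c ∨ ¬c ∨ ¬c ∨ a ∨ ¬d
⇔ ¬e ∨ ¬c ∨ a ∨ ¬d

¬e ∨ ¬c ∨ a ∨ ¬d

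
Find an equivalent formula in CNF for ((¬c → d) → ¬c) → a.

((¬c → d) → ¬c) → a
≡ ¬((¬c → d) → ¬c) ∨ a   — eliminate →
≡ ¬(¬(¬c → d) ∨ ¬c) ∨ a   — eliminate →
≡ ¬(¬(¬¬c ∨ d) ∨ ¬c) ∨ a   — eliminate →
≡ (¬¬(¬¬c ∨ d) ∧ ¬¬c) ∨ a   — De Morgan
≡ ((¬¬c ∨ d) ∧ ¬¬c) ∨ a   — double negation
≡ ((c ∨ d) ∧ ¬¬c) ∨ a   — double negation
≡ ((c ∨ d) ∧ c) ∨ a   — double negation
≡ (c ∨ d ∨ a) ∧ (c ∨ a)   — distribute ∨ over ∧
≡ c ∨ a   — simplify

c ∨ a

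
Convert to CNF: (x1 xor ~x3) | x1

(x1 xor ~x3) | x1
≡ ((x1 | ~x3) & ~(x1 & ~x3)) | x1   (expand xor)
≡ ((x1 | ~x3) & (~x1 | ~~x3)) | x1   (De Morgan)
≡ ((x1 | ~x3) & (~x1 | x3)) | x1   (double negation)
≡ (x1 | ~x3 | x1) & (~x1 | x3 | x1)   (distribute | over &)
≡ x1 | ~x3   (simplify)

x1 | ~x3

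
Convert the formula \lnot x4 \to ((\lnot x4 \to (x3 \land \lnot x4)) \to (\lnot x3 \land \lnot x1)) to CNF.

x4 \lor \lnot x3

\lnot x4 \to ((\lnot x4 \to (x3 \land \lnot x4)) \to (\lnot x3 \land \lnot x1))
≡ \lnot \lnot x4 \lor ((\lnot x4 \to (x3 \land \lnot x4)) \to (\lnot x3 \land \lnot x1))   — eliminate \to
≡ \lnot \lnot x4 \lor \lnot (\lnot x4 \to (x3 \land \lnot x4)) \lor (\lnot x3 \land \lnot x1)   — eliminate \to
≡ \lnot \lnot x4 \lor \lnot (\lnot \lnot x4 \lor (x3 \land \lnot x4)) \lor (\lnot x3 \land \lnot x1)   — eliminate \to
≡ x4 \lor \lnot (\lnot \lnot x4 \lor (x3 \land \lnot x4)) \lor (\lnot x3 \land \lnot x1)   — double negation
≡ x4 \lor (\lnot \lnot \lnot x4 \land \lnot (x3 \land \lnot x4)) \lor (\lnot x3 \land \lnot x1)   — De Morgan
≡ x4 \lor (\lnot x4 \land \lnot (x3 \land \lnot x4)) \lor (\lnot x3 \land \lnot x1)   — double negation
≡ x4 \lor (\lnot x4 \land (\lnot x3 \lor \lnot \lnot x4)) \lor (\lnot x3 \land \lnot x1)   — De Morgan
≡ x4 \lor (\lnot x4 \land (\lnot x3 \lor x4)) \lor (\lnot x3 \land \lnot x1)   — double negation
≡ (x4 \lor \lnot x4 \lor \lnot x3) \land (x4 \lor \lnot x4 \lor \lnot x1) \land (x4 \lor \lnot x3 \lor x4 \lor \lnot x3) \land (x4 \lor \lnot x3 \lor x4 \lor \lnot x1)   — distribute \lor over \land
≡ x4 \lor \lnot x3   — simplify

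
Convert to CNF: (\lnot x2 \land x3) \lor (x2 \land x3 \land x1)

(\lnot x2 \land x3) \lor (x2 \land x3 \land x1)
≡ (\lnot x2 \lor x2) \land (\lnot x2 \lor x3) \land (\lnot x2 \lor x1) \land (x3 \lor x2) \land (x3 \lor x3) \land (x3 \lor x1)   (distribute \lor over \land)
≡ (\lnot x2 \lor x1) \land x3   (simplify)

(\lnot x2 \lor x1) \land x3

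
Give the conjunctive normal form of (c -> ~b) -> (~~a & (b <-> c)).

(c -> ~b) -> (~~a & (b <-> c))
⇔ ~(c -> ~b) | (~~a & (b <-> c))
⇔ ~(~c | ~b) | (~~a & (b <-> c))
⇔ ~(~c | ~b) | (~~a & (b -> c) & (c -> b))
⇔ ~(~c | ~b) | (~~a & (~b | c) & (c -> b))
⇔ ~(~c | ~b) | (~~a & (~b | c) & (~c | b))
⇔ (~~c & ~~b) | (~~a & (~b | c) & (~c | b))
⇔ (c & ~~b) | (~~a & (~b | c) & (~c | b))
⇔ (c & b) | (~~a & (~b | c) & (~c | b))
⇔ (c & b) | (a & (~b | c) & (~c | b))
⇔ (c | a) & (c | ~b | c) & (c | ~c | b) & (b | a) & (b | ~b | c) & (b | ~c | b)
⇔ (c | a) & (c | ~b) & (b | a) & (b | ~c)

(c | a) & (c | ~b) & (b | a) & (b | ~c)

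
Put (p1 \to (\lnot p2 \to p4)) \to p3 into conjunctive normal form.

(p1 \lor p3) \land (\lnot p2 \lor p3) \land (\lnot p4 \lor p3)

(p1 \to (\lnot p2 \to p4)) \to p3
⇔ \lnot (p1 \to (\lnot p2 \to p4)) \lor p3   [eliminate \to]
⇔ \lnot (\lnot p1 \lor (\lnot p2 \to p4)) \lor p3   [eliminate \to]
⇔ \lnot (\lnot p1 \lor \lnot \lnot p2 \lor p4) \lor p3   [eliminate \to]
⇔ (\lnot \lnot p1 \land \lnot \lnot \lnot p2 \land \lnot p4) \lor p3   [De Morgan]
⇔ (p1 \land \lnot \lnot \lnot p2 \land \lnot p4) \lor p3   [double negation]
⇔ (p1 \land \lnot p2 \land \lnot p4) \lor p3   [double negation]
⇔ (p1 \lor p3) \land (\lnot p2 \lor p3) \land (\lnot p4 \lor p3)   [distribute \lor over \land]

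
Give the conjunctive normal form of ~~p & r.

~~p & r
= p & r   [double negation]

p & r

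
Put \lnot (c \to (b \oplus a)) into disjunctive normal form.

\lnot (c \to (b \oplus a))
≡ \lnot (\lnot c \lor (b \oplus a))   — eliminate \to
≡ \lnot (\lnot c \lor (b \land \lnot a) \lor (\lnot b \land a))   — expand \oplus
≡ \lnot \lnot c \land \lnot (b \land \lnot a) \land \lnot (\lnot b \land a)   — De Morgan
≡ c \land \lnot (b \land \lnot a) \land \lnot (\lnot b \land a)   — double negation
≡ c \land (\lnot b \lor \lnot \lnot a) \land \lnot (\lnot b \land a)   — De Morgan
≡ c \land (\lnot b \lor a) \land \lnot (\lnot b \land a)   — double negation
≡ c \land (\lnot b \lor a) \land (\lnot \lnot b \lor \lnot a)   — De Morgan
≡ c \land (\lnot b \lor a) \land (b \lor \lnot a)   — double negation
≡ (c \land \lnot b \land b) \lor (c \land \lnot b \land \lnot a) \lor (c \land a \land b) \lor (c \land a \land \lnot a)   — distribute \land over \lor
≡ (c \land \lnot b \land \lnot a) \lor (c \land a \land b)   — simplify

(c \land \lnot b \land \lnot a) \lor (c \land a \land b)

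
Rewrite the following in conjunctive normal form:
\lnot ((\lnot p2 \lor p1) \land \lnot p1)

p2 \lor p1

\lnot ((\lnot p2 \lor p1) \land \lnot p1)
⇔ \lnot (\lnot p2 \lor p1) \lor \lnot \lnot p1   [De Morgan]
⇔ (\lnot \lnot p2 \land \lnot p1) \lor \lnot \lnot p1   [De Morgan]
⇔ (p2 \land \lnot p1) \lor \lnot \lnot p1   [double negation]
⇔ (p2 \land \lnot p1) \lor p1   [double negation]
⇔ (p2 \lor p1) \land (\lnot p1 \lor p1)   [distribute \lor over \land]
⇔ p2 \lor p1   [simplify]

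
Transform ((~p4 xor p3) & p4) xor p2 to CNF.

((~p4 xor p3) & p4) xor p2
= (((~p4 xor p3) & p4) | p2) & ~((~p4 xor p3) & p4 & p2)   — expand xor
= (((~p4 | p3) & ~(~p4 & p3) & p4) | p2) & ~((~p4 xor p3) & p4 & p2)   — expand xor
= (((~p4 | p3) & ~(~p4 & p3) & p4) | p2) & ~((~p4 | p3) & ~(~p4 & p3) & p4 & p2)   — expand xor
= (((~p4 | p3) & (~~p4 | ~p3) & p4) | p2) & ~((~p4 | p3) & ~(~p4 & p3) & p4 & p2)   — De Morgan
= (((~p4 | p3) & (p4 | ~p3) & p4) | p2) & ~((~p4 | p3) & ~(~p4 & p3) & p4 & p2)   — double negation
= (((~p4 | p3) & (p4 | ~p3) & p4) | p2) & (~(~p4 | p3) | ~~(~p4 & p3) | ~p4 | ~p2)   — De Morgan
= (((~p4 | p3) & (p4 | ~p3) & p4) | p2) & ((~~p4 & ~p3) | ~~(~p4 & p3) | ~p4 | ~p2)   — De Morgan
= (((~p4 | p3) & (p4 | ~p3) & p4) | p2) & ((p4 & ~p3) | ~~(~p4 & p3) | ~p4 | ~p2)   — double negation
= (((~p4 | p3) & (p4 | ~p3) & p4) | p2) & ((p4 & ~p3) | (~p4 & p3) | ~p4 | ~p2)   — double negation
= (~p4 | p3 | p2) & (p4 | ~p3 | p2) & (p4 | p2) & (p4 | ~p4 | ~p4 | ~p2) & (p4 | p3 | ~p4 | ~p2) & (~p3 | ~p4 | ~p4 | ~p2) & (~p3 | p3 | ~p4 | ~p2)   — distribute | over &
= (~p4 | p3 | p2) & (p4 | p2) & (~p3 | ~p4 | ~p2)   — simplify

(~p4 | p3 | p2) & (p4 | p2) & (~p3 | ~p4 | ~p2)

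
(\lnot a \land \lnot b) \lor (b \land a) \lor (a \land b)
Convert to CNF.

(\lnot a \land \lnot b) \lor (b \land a) \lor (a \land b)
≡ (\lnot a \lor b \lor a) \land (\lnot a \lor b \lor b) \land (\lnot a \lor a \lor a) \land (\lnot a \lor a \lor b) \land (\lnot b \lor b \lor a) \land (\lnot b \lor b \lor b) \land (\lnot b \lor a \lor a) \land (\lnot b \lor a \lor b)   [distribute \lor over \land]
≡ (\lnot a \lor b) \land (\lnot b \lor a)   [simplify]

(\lnot a \lor b) \land (\lnot b \lor a)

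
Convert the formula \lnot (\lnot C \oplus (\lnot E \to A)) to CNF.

(C \lor E \lor A) \land (\lnot E \lor \lnot C) \land (\lnot A \lor \lnot C)

\lnot (\lnot C \oplus (\lnot E \to A))
⇔ \lnot ((\lnot C \lor (\lnot E \to A)) \land \lnot (\lnot C \land (\lnot E \to A)))   [expand \oplus]
⇔ \lnot ((\lnot C \lor \lnot \lnot E \lor A) \land \lnot (\lnot C \land (\lnot E \to A)))   [eliminate \to]
⇔ \lnot ((\lnot C \lor \lnot \lnot E \lor A) \land \lnot (\lnot C \land (\lnot \lnot E \lor A)))   [eliminate \to]
⇔ \lnot (\lnot C \lor \lnot \lnot E \lor A) \lor \lnot \lnot (\lnot C \land (\lnot \lnot E \lor A))   [De Morgan]
⇔ (\lnot \lnot C \land \lnot \lnot \lnot E \land \lnot A) \lor \lnot \lnot (\lnot C \land (\lnot \lnot E \lor A))   [De Morgan]
⇔ (C \land \lnot \lnot \lnot E \land \lnot A) \lor \lnot \lnot (\lnot C \land (\lnot \lnot E \lor A))   [double negation]
⇔ (C \land \lnot E \land \lnot A) \lor \lnot \lnot (\lnot C \land (\lnot \lnot E \lor A))   [double negation]
⇔ (C \land \lnot E \land \lnot A) \lor (\lnot C \land (\lnot \lnot E \lor A))   [double negation]
⇔ (C \land \lnot E \land \lnot A) \lor (\lnot C \land (E \lor A))   [double negation]
⇔ (C \lor \lnot C) \land (C \lor E \lor A) \land (\lnot E \lor \lnot C) \land (\lnot E \lor E \lor A) \land (\lnot A \lor \lnot C) \land (\lnot A \lor E \lor A)   [distribute \lor over \land]
⇔ (C \lor E \lor A) \land (\lnot E \lor \lnot C) \land (\lnot A \lor \lnot C)   [simplify]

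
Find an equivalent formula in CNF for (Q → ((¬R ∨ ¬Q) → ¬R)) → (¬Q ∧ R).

(¬R ∨ ¬Q) ∧ R

(Q → ((¬R ∨ ¬Q) → ¬R)) → (¬Q ∧ R)
= ¬(Q → ((¬R ∨ ¬Q) → ¬R)) ∨ (¬Q ∧ R)   — eliminate →
= ¬(¬Q ∨ ((¬R ∨ ¬Q) → ¬R)) ∨ (¬Q ∧ R)   — eliminate →
= ¬(¬Q ∨ ¬(¬R ∨ ¬Q) ∨ ¬R) ∨ (¬Q ∧ R)   — eliminate →
= (¬¬Q ∧ ¬¬(¬R ∨ ¬Q) ∧ ¬¬R) ∨ (¬Q ∧ R)   — De Morgan
= (Q ∧ ¬¬(¬R ∨ ¬Q) ∧ ¬¬R) ∨ (¬Q ∧ R)   — double negation
= (Q ∧ (¬R ∨ ¬Q) ∧ ¬¬R) ∨ (¬Q ∧ R)   — double negation
= (Q ∧ (¬R ∨ ¬Q) ∧ R) ∨ (¬Q ∧ R)   — double negation
= (Q ∨ ¬Q) ∧ (Q ∨ R) ∧ (¬R ∨ ¬Q ∨ ¬Q) ∧ (¬R ∨ ¬Q ∨ R) ∧ (R ∨ ¬Q) ∧ (R ∨ R)   — distribute ∨ over ∧
= (¬R ∨ ¬Q) ∧ R   — simplify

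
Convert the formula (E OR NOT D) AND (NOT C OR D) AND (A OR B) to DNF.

(E OR NOT D) AND (NOT C OR D) AND (A OR B)
= (E AND NOT C AND A) OR (E AND NOT C AND B) OR (E AND D AND A) OR (E AND D AND B) OR (NOT D AND NOT C AND A) OR (NOT D AND NOT C AND B) OR (NOT D AND D AND A) OR (NOT D AND D AND B)   (distribute AND over OR)
= (E AND NOT C AND A) OR (E AND NOT C AND B) OR (E AND D AND A) OR (E AND D AND B) OR (NOT D AND NOT C AND A) OR (NOT D AND NOT C AND B)   (simplify)

(E AND NOT C AND A) OR (E AND NOT C AND B) OR (E AND D AND A) OR (E AND D AND B) OR (NOT D AND NOT C AND A) OR (NOT D AND NOT C AND B)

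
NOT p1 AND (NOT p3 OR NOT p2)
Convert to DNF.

NOT p1 AND (NOT p3 OR NOT p2)
≡ (NOT p1 AND NOT p3) OR (NOT p1 AND NOT p2)

(NOT p1 AND NOT p3) OR (NOT p1 AND NOT p2)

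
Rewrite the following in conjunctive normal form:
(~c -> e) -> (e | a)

(~c -> e) -> (e | a)
= ~(~c -> e) | e | a   — eliminate ->
= ~(~~c | e) | e | a   — eliminate ->
= (~~~c & ~e) | e | a   — De Morgan
= (~c & ~e) | e | a   — double negation
= (~c | e | a) & (~e | e | a)   — distribute | over &
= ~c | e | a   — simplify

~c | e | a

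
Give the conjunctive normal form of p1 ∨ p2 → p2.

¬p1 ∨ p2

p1 ∨ p2 → p2
⇔ ¬(p1 ∨ p2) ∨ p2
⇔ ¬p1 ∧ ¬p2 ∨ p2
⇔ (¬p1 ∨ p2) ∧ (¬p2 ∨ p2)
⇔ ¬p1 ∨ p2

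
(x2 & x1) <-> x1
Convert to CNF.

~x1 | x2

(x2 & x1) <-> x1
≡ ((x2 & x1) -> x1) & (x1 -> (x2 & x1))   [eliminate <->]
≡ (~(x2 & x1) | x1) & (x1 -> (x2 & x1))   [eliminate ->]
≡ (~(x2 & x1) | x1) & (~x1 | (x2 & x1))   [eliminate ->]
≡ (~x2 | ~x1 | x1) & (~x1 | (x2 & x1))   [De Morgan]
≡ (~x2 | ~x1 | x1) & (~x1 | x2) & (~x1 | x1)   [distribute | over &]
≡ ~x1 | x2   [simplify]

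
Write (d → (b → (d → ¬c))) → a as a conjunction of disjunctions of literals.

(d ∨ a) ∧ (b ∨ a) ∧ (c ∨ a)

(d → (b → (d → ¬c))) → a
= ¬(d → (b → (d → ¬c))) ∨ a   [eliminate →]
= ¬(¬d ∨ (b → (d → ¬c))) ∨ a   [eliminate →]
= ¬(¬d ∨ ¬b ∨ (d → ¬c)) ∨ a   [eliminate →]
= ¬(¬d ∨ ¬b ∨ ¬d ∨ ¬c) ∨ a   [eliminate →]
= ¬¬d ∧ ¬¬b ∧ ¬¬d ∧ ¬¬c ∨ a   [De Morgan]
= d ∧ ¬¬b ∧ ¬¬d ∧ ¬¬c ∨ a   [double negation]
= d ∧ b ∧ ¬¬d ∧ ¬¬c ∨ a   [double negation]
= d ∧ b ∧ d ∧ ¬¬c ∨ a   [double negation]
= d ∧ b ∧ d ∧ c ∨ a   [double negation]
= (d ∨ a) ∧ (b ∨ a) ∧ (d ∨ a) ∧ (c ∨ a)   [distribute ∨ over ∧]
= (d ∨ a) ∧ (b ∨ a) ∧ (c ∨ a)   [simplify]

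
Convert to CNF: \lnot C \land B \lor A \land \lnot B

\lnot C \land B \lor A \land \lnot B
≡ (\lnot C \lor A) \land (\lnot C \lor \lnot B) \land (B \lor A) \land (B \lor \lnot B)   [distribute \lor over \land]
≡ (\lnot C \lor A) \land (\lnot C \lor \lnot B) \land (B \lor A)   [simplify]

(\lnot C \lor A) \land (\lnot C \lor \lnot B) \land (B \lor A)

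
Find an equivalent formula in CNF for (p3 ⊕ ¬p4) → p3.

(p3 ⊕ ¬p4) → p3
⇔ ¬(p3 ⊕ ¬p4) ∨ p3   [eliminate →]
⇔ ¬((p3 ∨ ¬p4) ∧ ¬(p3 ∧ ¬p4)) ∨ p3   [expand ⊕]
⇔ ¬(p3 ∨ ¬p4) ∨ ¬¬(p3 ∧ ¬p4) ∨ p3   [De Morgan]
⇔ (¬p3 ∧ ¬¬p4) ∨ ¬¬(p3 ∧ ¬p4) ∨ p3   [De Morgan]
⇔ (¬p3 ∧ p4) ∨ ¬¬(p3 ∧ ¬p4) ∨ p3   [double negation]
⇔ (¬p3 ∧ p4) ∨ (p3 ∧ ¬p4) ∨ p3   [double negation]
⇔ (¬p3 ∨ p3 ∨ p3) ∧ (¬p3 ∨ ¬p4 ∨ p3) ∧ (p4 ∨ p3 ∨ p3) ∧ (p4 ∨ ¬p4 ∨ p3)   [distribute ∨ over ∧]
⇔ p4 ∨ p3   [simplify]

p4 ∨ p3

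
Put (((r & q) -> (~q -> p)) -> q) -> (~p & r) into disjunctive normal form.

~q | (~p & r)

(((r & q) -> (~q -> p)) -> q) -> (~p & r)
≡ ~(((r & q) -> (~q -> p)) -> q) | (~p & r)   (eliminate ->)
≡ ~(~((r & q) -> (~q -> p)) | q) | (~p & r)   (eliminate ->)
≡ ~(~(~(r & q) | (~q -> p)) | q) | (~p & r)   (eliminate ->)
≡ ~(~(~(r & q) | ~~q | p) | q) | (~p & r)   (eliminate ->)
≡ (~~(~(r & q) | ~~q | p) & ~q) | (~p & r)   (De Morgan)
≡ ((~(r & q) | ~~q | p) & ~q) | (~p & r)   (double negation)
≡ ((~r | ~q | ~~q | p) & ~q) | (~p & r)   (De Morgan)
≡ ((~r | ~q | q | p) & ~q) | (~p & r)   (double negation)
≡ (~r & ~q) | (~q & ~q) | (q & ~q) | (p & ~q) | (~p & r)   (distribute & over |)
≡ ~q | (~p & r)   (simplify)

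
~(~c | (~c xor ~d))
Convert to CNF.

~(~c | (~c xor ~d))
= ~(~c | ((~c | ~d) & ~(~c & ~d)))   — expand xor
= ~~c & ~((~c | ~d) & ~(~c & ~d))   — De Morgan
= c & ~((~c | ~d) & ~(~c & ~d))   — double negation
= c & (~(~c | ~d) | ~~(~c & ~d))   — De Morgan
= c & ((~~c & ~~d) | ~~(~c & ~d))   — De Morgan
= c & ((c & ~~d) | ~~(~c & ~d))   — double negation
= c & ((c & d) | ~~(~c & ~d))   — double negation
= c & ((c & d) | (~c & ~d))   — double negation
= c & (c | ~c) & (c | ~d) & (d | ~c) & (d | ~d)   — distribute | over &
= c & (d | ~c)   — simplify

c & (d | ~c)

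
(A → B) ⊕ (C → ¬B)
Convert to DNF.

(A → B) ⊕ (C → ¬B)
≡ ((A → B) ∧ ¬(C → ¬B)) ∨ (¬(A → B) ∧ (C → ¬B))   [expand ⊕]
≡ ((¬A ∨ B) ∧ ¬(C → ¬B)) ∨ (¬(A → B) ∧ (C → ¬B))   [eliminate →]
≡ ((¬A ∨ B) ∧ ¬(¬C ∨ ¬B)) ∨ (¬(A → B) ∧ (C → ¬B))   [eliminate →]
≡ ((¬A ∨ B) ∧ ¬(¬C ∨ ¬B)) ∨ (¬(¬A ∨ B) ∧ (C → ¬B))   [eliminate →]
≡ ((¬A ∨ B) ∧ ¬(¬C ∨ ¬B)) ∨ (¬(¬A ∨ B) ∧ (¬C ∨ ¬B))   [eliminate →]
≡ ((¬A ∨ B) ∧ ¬¬C ∧ ¬¬B) ∨ (¬(¬A ∨ B) ∧ (¬C ∨ ¬B))   [De Morgan]
≡ ((¬A ∨ B) ∧ C ∧ ¬¬B) ∨ (¬(¬A ∨ B) ∧ (¬C ∨ ¬B))   [double negation]
≡ ((¬A ∨ B) ∧ C ∧ B) ∨ (¬(¬A ∨ B) ∧ (¬C ∨ ¬B))   [double negation]
≡ ((¬A ∨ B) ∧ C ∧ B) ∨ (¬¬A ∧ ¬B ∧ (¬C ∨ ¬B))   [De Morgan]
≡ ((¬A ∨ B) ∧ C ∧ B) ∨ (A ∧ ¬B ∧ (¬C ∨ ¬B))   [double negation]
≡ (¬A ∧ C ∧ B) ∨ (B ∧ C ∧ B) ∨ (A ∧ ¬B ∧ ¬C) ∨ (A ∧ ¬B ∧ ¬B)   [distribute ∧ over ∨]
≡ (B ∧ C) ∨ (A ∧ ¬B)   [simplify]

(B ∧ C) ∨ (A ∧ ¬B)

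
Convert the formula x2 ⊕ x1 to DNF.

(x2 ∧ ¬x1) ∨ (¬x2 ∧ x1)

x2 ⊕ x1
≡ (x2 ∧ ¬x1) ∨ (¬x2 ∧ x1)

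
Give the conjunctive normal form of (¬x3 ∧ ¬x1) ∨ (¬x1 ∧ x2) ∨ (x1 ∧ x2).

(¬x3 ∧ ¬x1) ∨ (¬x1 ∧ x2) ∨ (x1 ∧ x2)
≡ (¬x3 ∨ ¬x1 ∨ x1) ∧ (¬x3 ∨ ¬x1 ∨ x2) ∧ (¬x3 ∨ x2 ∨ x1) ∧ (¬x3 ∨ x2 ∨ x2) ∧ (¬x1 ∨ ¬x1 ∨ x1) ∧ (¬x1 ∨ ¬x1 ∨ x2) ∧ (¬x1 ∨ x2 ∨ x1) ∧ (¬x1 ∨ x2 ∨ x2)   — distribute ∨ over ∧
≡ (¬x3 ∨ x2) ∧ (¬x1 ∨ x2)   — simplify

(¬x3 ∨ x2) ∧ (¬x1 ∨ x2)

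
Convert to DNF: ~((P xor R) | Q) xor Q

(~P & ~R & ~Q) | (R & P & ~Q) | Q

~((P xor R) | Q) xor Q
⇔ (~((P xor R) | Q) & ~Q) | (~~((P xor R) | Q) & Q)   (expand xor)
⇔ (~((P & ~R) | (~P & R) | Q) & ~Q) | (~~((P xor R) | Q) & Q)   (expand xor)
⇔ (~((P & ~R) | (~P & R) | Q) & ~Q) | (~~((P & ~R) | (~P & R) | Q) & Q)   (expand xor)
⇔ (~(P & ~R) & ~(~P & R) & ~Q & ~Q) | (~~((P & ~R) | (~P & R) | Q) & Q)   (De Morgan)
⇔ ((~P | ~~R) & ~(~P & R) & ~Q & ~Q) | (~~((P & ~R) | (~P & R) | Q) & Q)   (De Morgan)
⇔ ((~P | R) & ~(~P & R) & ~Q & ~Q) | (~~((P & ~R) | (~P & R) | Q) & Q)   (double negation)
⇔ ((~P | R) & (~~P | ~R) & ~Q & ~Q) | (~~((P & ~R) | (~P & R) | Q) & Q)   (De Morgan)
⇔ ((~P | R) & (P | ~R) & ~Q & ~Q) | (~~((P & ~R) | (~P & R) | Q) & Q)   (double negation)
⇔ ((~P | R) & (P | ~R) & ~Q & ~Q) | (((P & ~R) | (~P & R) | Q) & Q)   (double negation)
⇔ (~P & P & ~Q & ~Q) | (~P & ~R & ~Q & ~Q) | (R & P & ~Q & ~Q) | (R & ~R & ~Q & ~Q) | (P & ~R & Q) | (~P & R & Q) | (Q & Q)   (distribute & over |)
⇔ (~P & ~R & ~Q) | (R & P & ~Q) | Q   (simplify)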